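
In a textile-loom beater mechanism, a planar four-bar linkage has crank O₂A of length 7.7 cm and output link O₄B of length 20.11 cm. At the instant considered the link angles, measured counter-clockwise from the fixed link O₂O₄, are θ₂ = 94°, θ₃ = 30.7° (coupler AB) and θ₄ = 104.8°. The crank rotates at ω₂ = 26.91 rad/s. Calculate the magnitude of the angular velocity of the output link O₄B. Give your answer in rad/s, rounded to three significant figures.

ω₂ = 26.91 rad/s
Differentiating the loop-closure r₂e^{iθ₂}+r₃e^{iθ₃}=r₁+r₄e^{iθ₄} gives r₂ω₂e^{iθ₂}+r₃ω₃e^{iθ₃}=r₄ω₄e^{iθ₄}.
Eliminating the other unknown: ω₄ = r₂ω₂ sin(θ₂−θ₃) / [r₄ sin(θ₄−θ₃)].
Numerator sine = +0.89337; denominator sine = +0.96174.
Result = 0.077·26.91·(+0.89337) / (0.2011·(+0.96174)) = +9.5712 rad/s; magnitude 9.5712 rad/s.

9.57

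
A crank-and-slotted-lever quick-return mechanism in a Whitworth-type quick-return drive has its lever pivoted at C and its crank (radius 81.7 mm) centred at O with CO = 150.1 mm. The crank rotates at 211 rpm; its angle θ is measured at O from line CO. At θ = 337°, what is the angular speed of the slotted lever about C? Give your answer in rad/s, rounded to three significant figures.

7.67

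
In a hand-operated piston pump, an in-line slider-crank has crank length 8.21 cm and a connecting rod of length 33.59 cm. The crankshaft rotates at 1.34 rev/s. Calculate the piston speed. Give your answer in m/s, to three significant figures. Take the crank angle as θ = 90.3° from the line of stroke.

0.690

ω = 2π·1.34 = 8.419 rad/s
For an in-line slider-crank, x = r cosθ + √(L² − r² sin²θ), so v = −rω sinθ·[1 + r cosθ/√(L² − r² sin²θ)].
With r = 0.0821 m, L = 0.3359 m, θ = 90.3°: √(L² − r² sin²θ) = 0.32571 m.
v = −0.0821·8.419·0.99999·[1 + 0.0821·-0.00524/0.32571] = -0.69032 m/s.
|v| = 0.69032 m/s.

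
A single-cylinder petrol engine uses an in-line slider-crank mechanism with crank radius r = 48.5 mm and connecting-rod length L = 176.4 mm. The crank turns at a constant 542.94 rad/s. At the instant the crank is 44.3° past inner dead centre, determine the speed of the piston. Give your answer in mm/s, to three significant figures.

ω = 542.9 rad/s
For an in-line slider-crank, x = r cosθ + √(L² − r² sin²θ), so v = −rω sinθ·[1 + r cosθ/√(L² − r² sin²θ)].
With r = 0.0485 m, L = 0.1764 m, θ = 44.3°: √(L² − r² sin²θ) = 0.17312 m.
v = −0.0485·542.9·0.69842·[1 + 0.0485·0.71569/0.17312] = -22.079 m/s.
|v| = 22.079 m/s = 22079 mm/s.

22100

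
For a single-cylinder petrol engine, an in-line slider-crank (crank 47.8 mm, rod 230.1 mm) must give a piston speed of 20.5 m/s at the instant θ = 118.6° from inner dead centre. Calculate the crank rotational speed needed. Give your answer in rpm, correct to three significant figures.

For an in-line slider-crank, |v_piston| = rω|sinθ|·[1 + r cosθ/√(L² − r² sin²θ)].
With r = 0.0478 m, L = 0.2301 m, θ = 118.6°: the bracketed kinematic factor |dx/dθ| = 0.037723 m.
ω = v/|dx/dθ| = 20.5/0.037723 = 543.43 rad/s.
N = 60ω/(2π) = 5189.4 rpm.

5190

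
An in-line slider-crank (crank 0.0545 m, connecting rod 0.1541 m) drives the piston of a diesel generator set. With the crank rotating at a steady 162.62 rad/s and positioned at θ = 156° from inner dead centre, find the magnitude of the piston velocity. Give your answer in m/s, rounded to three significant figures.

ω = 162.6 rad/s
For an in-line slider-crank, x = r cosθ + √(L² − r² sin²θ), so v = −rω sinθ·[1 + r cosθ/√(L² − r² sin²θ)].
With r = 0.0545 m, L = 0.1541 m, θ = 156°: √(L² − r² sin²θ) = 0.1525 m.
v = −0.0545·162.6·0.40674·[1 + 0.0545·-0.91355/0.1525] = -2.4279 m/s.
|v| = 2.4279 m/s.

2.43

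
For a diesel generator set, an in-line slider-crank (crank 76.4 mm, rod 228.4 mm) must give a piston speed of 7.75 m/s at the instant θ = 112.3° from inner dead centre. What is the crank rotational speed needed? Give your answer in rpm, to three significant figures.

1210

For an in-line slider-crank, |v_piston| = rω|sinθ|·[1 + r cosθ/√(L² − r² sin²θ)].
With r = 0.0764 m, L = 0.2284 m, θ = 112.3°: the bracketed kinematic factor |dx/dθ| = 0.061251 m.
ω = v/|dx/dθ| = 7.75/0.061251 = 126.53 rad/s.
N = 60ω/(2π) = 1208.3 rpm.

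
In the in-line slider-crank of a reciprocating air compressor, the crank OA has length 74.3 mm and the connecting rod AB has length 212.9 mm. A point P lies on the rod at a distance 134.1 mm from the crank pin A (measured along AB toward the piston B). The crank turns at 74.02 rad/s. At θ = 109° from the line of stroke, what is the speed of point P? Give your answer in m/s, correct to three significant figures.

ω = 74.02 rad/s.  Crank-pin speed |V_A| = rω = 5.4997 m/s, perpendicular to OA.
Rod angle: sinφ = −(r/L) sinθ ⇒ φ = -19.267°; ω_rod = −rω cosθ/√(L²−r²sin²θ) = +8.9092 rad/s.
V_P = V_A + ω_rod × AP, with AP = 0.1341 m along the rod.
Components: V_Px = −rω sinθ − a·ω_rod·sinφ = -4.8058 m/s;  V_Py = rω cosθ + a·ω_rod·cosφ = -0.66272 m/s.
|V_P| = √(V_Px² + V_Py²) = 4.8513 m/s.

4.85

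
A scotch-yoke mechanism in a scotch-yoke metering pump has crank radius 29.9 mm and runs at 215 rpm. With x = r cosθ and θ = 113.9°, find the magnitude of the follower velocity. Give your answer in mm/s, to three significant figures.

ω = 22.51 rad/s (from 215 rpm).
x = r cosθ ⇒ ẋ = −rω sinθ.
|v| = rω|sinθ| = 0.0299·22.51·|sin 113.9°| = 0.61547 m/s = 615.47 mm/s.

615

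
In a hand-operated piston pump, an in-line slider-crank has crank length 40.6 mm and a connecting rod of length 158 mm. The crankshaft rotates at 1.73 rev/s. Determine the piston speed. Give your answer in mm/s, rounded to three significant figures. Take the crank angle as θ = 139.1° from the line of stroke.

ω = 2π·1.73 = 10.87 rad/s
For an in-line slider-crank, x = r cosθ + √(L² − r² sin²θ), so v = −rω sinθ·[1 + r cosθ/√(L² − r² sin²θ)].
With r = 0.0406 m, L = 0.158 m, θ = 139.1°: √(L² − r² sin²θ) = 0.15575 m.
v = −0.0406·10.87·0.65474·[1 + 0.0406·-0.75585/0.15575] = -0.23202 m/s.
|v| = 0.23202 m/s = 232.02 mm/s.

232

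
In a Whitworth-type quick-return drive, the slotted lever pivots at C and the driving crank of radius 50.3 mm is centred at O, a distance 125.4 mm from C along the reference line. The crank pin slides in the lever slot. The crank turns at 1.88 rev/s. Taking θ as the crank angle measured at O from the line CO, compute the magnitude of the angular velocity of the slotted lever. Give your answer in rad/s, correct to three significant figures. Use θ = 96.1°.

ω = 11.81 rad/s (from 1.88 rev/s).
Crank pin A relative to C: A = (d + r cosθ, r sinθ); lever angle φ = atan2(r sinθ, d + r cosθ).
Differentiating tanφ: φ̇ = rω(d cosθ + r)/(d² + r² + 2dr cosθ).
d² + r² + 2dr cosθ = |CA|² = 0.0169147 m²;  d cosθ + r = +0.036974 m.
|ω_lever| = |0.0503·11.81·+0.036974| / 0.0169147 = 1.2988 rad/s.

1.30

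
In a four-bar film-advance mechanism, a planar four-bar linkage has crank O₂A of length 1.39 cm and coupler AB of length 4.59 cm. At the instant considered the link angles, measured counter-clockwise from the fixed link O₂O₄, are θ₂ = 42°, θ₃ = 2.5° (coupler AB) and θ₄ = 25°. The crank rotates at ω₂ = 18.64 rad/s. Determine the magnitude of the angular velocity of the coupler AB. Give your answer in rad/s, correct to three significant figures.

ω₂ = 18.64 rad/s
Differentiating the loop-closure r₂e^{iθ₂}+r₃e^{iθ₃}=r₁+r₄e^{iθ₄} gives r₂ω₂e^{iθ₂}+r₃ω₃e^{iθ₃}=r₄ω₄e^{iθ₄}.
Eliminating the other unknown: ω₃ = r₂ω₂ sin(θ₄−θ₂) / [r₃ sin(θ₃−θ₄)].
Numerator sine = -0.29237; denominator sine = -0.38268.
Result = 0.0139·18.64·(-0.29237) / (0.0459·(-0.38268)) = +4.3126 rad/s; magnitude 4.3126 rad/s.

4.31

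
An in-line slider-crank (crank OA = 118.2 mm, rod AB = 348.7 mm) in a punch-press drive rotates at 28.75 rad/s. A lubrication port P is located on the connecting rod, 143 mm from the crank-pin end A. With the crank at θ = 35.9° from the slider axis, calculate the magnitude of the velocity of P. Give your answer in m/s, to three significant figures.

2.75

ω = 28.75 rad/s.  Crank-pin speed |V_A| = rω = 3.3982 m/s, perpendicular to OA.
Rod angle: sinφ = −(r/L) sinθ ⇒ φ = -11.465°; ω_rod = −rω cosθ/√(L²−r²sin²θ) = -8.055 rad/s.
V_P = V_A + ω_rod × AP, with AP = 0.143 m along the rod.
Components: V_Px = −rω sinθ − a·ω_rod·sinφ = -2.2216 m/s;  V_Py = rω cosθ + a·ω_rod·cosφ = +1.6238 m/s.
|V_P| = √(V_Px² + V_Py²) = 2.7518 m/s.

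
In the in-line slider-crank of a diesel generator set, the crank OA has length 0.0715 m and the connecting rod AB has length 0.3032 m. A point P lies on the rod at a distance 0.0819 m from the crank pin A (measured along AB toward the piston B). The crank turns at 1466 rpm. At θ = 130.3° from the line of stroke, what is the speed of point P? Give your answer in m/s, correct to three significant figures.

ω = 153.5 rad/s.  Crank-pin speed |V_A| = rω = 10.977 m/s, perpendicular to OA.
Rod angle: sinφ = −(r/L) sinθ ⇒ φ = -10.361°; ω_rod = −rω cosθ/√(L²−r²sin²θ) = +23.804 rad/s.
V_P = V_A + ω_rod × AP, with AP = 0.0819 m along the rod.
Components: V_Px = −rω sinθ − a·ω_rod·sinφ = -8.0209 m/s;  V_Py = rω cosθ + a·ω_rod·cosφ = -5.1818 m/s.
|V_P| = √(V_Px² + V_Py²) = 9.5492 m/s.

9.55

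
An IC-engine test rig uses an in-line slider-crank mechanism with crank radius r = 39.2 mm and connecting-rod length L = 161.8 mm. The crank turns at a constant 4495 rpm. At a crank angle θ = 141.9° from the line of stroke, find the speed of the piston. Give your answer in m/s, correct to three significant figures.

9.19

ω = 2π·4495/60 = 470.7 rad/s
For an in-line slider-crank, x = r cosθ + √(L² − r² sin²θ), so v = −rω sinθ·[1 + r cosθ/√(L² − r² sin²θ)].
With r = 0.0392 m, L = 0.1618 m, θ = 141.9°: √(L² − r² sin²θ) = 0.15998 m.
v = −0.0392·470.7·0.61704·[1 + 0.0392·-0.78694/0.15998] = -9.1902 m/s.
|v| = 9.1902 m/s.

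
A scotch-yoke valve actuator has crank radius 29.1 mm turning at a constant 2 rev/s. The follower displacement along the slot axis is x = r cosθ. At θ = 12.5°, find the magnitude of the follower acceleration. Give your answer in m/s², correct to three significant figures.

4.49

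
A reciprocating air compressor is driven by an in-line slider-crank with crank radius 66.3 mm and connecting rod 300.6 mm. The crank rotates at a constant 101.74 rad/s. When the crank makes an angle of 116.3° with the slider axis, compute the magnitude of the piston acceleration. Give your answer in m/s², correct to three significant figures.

ω = 101.7 rad/s
x(θ) = r cosθ + √(L² − r² sin²θ); with ω constant, a = ω²·d²x/dθ².
d²x/dθ² = −r cosθ − r²(cos2θ)/√u − r⁴ sin²2θ/(4u^{3/2}),  u = L² − r² sin²θ = 0.0868276 m².
Substituting r = 0.0663 m, L = 0.3006 m, θ = 116.3°: d²x/dθ² = +0.038317 m.
a = ω²·d²x/dθ² = (101.7)²·(+0.038317) = +396.62 m/s²;  |a| = 396.62 m/s².

397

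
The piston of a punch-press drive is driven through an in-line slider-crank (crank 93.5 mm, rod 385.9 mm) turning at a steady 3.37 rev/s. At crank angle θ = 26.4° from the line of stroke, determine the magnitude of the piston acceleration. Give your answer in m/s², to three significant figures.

43.8

ω = 2π·3.37 = 21.17 rad/s
x(θ) = r cosθ + √(L² − r² sin²θ); with ω constant, a = ω²·d²x/dθ².
d²x/dθ² = −r cosθ − r²(cos2θ)/√u − r⁴ sin²2θ/(4u^{3/2}),  u = L² − r² sin²θ = 0.14719 m².
Substituting r = 0.0935 m, L = 0.3859 m, θ = 26.4°: d²x/dθ² = -0.097741 m.
a = ω²·d²x/dθ² = (21.17)²·(-0.097741) = -43.822 m/s²;  |a| = 43.822 m/s².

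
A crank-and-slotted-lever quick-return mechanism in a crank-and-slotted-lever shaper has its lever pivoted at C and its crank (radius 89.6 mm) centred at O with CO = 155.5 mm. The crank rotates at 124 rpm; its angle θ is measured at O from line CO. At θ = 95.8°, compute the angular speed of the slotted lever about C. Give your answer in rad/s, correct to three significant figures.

ω = 12.99 rad/s (from 124 rpm).
Crank pin A relative to C: A = (d + r cosθ, r sinθ); lever angle φ = atan2(r sinθ, d + r cosθ).
Differentiating tanφ: φ̇ = rω(d cosθ + r)/(d² + r² + 2dr cosθ).
d² + r² + 2dr cosθ = |CA|² = 0.0293924 m²;  d cosθ + r = +0.073886 m.
|ω_lever| = |0.0896·12.99·+0.073886| / 0.0293924 = 2.9247 rad/s.

2.92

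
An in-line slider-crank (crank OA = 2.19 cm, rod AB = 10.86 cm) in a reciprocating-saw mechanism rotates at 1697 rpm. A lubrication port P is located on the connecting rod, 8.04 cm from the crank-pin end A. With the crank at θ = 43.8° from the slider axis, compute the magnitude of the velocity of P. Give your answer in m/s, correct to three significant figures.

3.07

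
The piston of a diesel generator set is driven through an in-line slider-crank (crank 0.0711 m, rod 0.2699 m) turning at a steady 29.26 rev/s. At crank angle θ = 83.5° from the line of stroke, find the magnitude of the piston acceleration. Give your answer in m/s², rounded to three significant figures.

366

ω = 2π·29.3 = 183.8 rad/s
x(θ) = r cosθ + √(L² − r² sin²θ); with ω constant, a = ω²·d²x/dθ².
d²x/dθ² = −r cosθ − r²(cos2θ)/√u − r⁴ sin²2θ/(4u^{3/2}),  u = L² − r² sin²θ = 0.0678556 m².
Substituting r = 0.0711 m, L = 0.2699 m, θ = 83.5°: d²x/dθ² = +0.010842 m.
a = ω²·d²x/dθ² = (183.8)²·(+0.010842) = +366.45 m/s²;  |a| = 366.45 m/s².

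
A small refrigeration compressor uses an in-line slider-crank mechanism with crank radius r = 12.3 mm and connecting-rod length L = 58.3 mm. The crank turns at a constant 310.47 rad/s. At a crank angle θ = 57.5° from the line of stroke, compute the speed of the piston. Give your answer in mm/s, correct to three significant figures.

3590

ω = 310.5 rad/s
For an in-line slider-crank, x = r cosθ + √(L² − r² sin²θ), so v = −rω sinθ·[1 + r cosθ/√(L² − r² sin²θ)].
With r = 0.0123 m, L = 0.0583 m, θ = 57.5°: √(L² − r² sin²θ) = 0.05737 m.
v = −0.0123·310.5·0.84339·[1 + 0.0123·0.53730/0.05737] = -3.5917 m/s.
|v| = 3.5917 m/s = 3591.7 mm/s.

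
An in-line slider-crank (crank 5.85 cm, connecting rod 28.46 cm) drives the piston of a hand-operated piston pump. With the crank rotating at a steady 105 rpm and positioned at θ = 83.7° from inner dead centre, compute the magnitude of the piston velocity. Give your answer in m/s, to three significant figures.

ω = 2π·105/60 = 11 rad/s
For an in-line slider-crank, x = r cosθ + √(L² − r² sin²θ), so v = −rω sinθ·[1 + r cosθ/√(L² − r² sin²θ)].
With r = 0.0585 m, L = 0.2846 m, θ = 83.7°: √(L² − r² sin²θ) = 0.2786 m.
v = −0.0585·11·0.99396·[1 + 0.0585·0.10973/0.2786] = -0.65409 m/s.
|v| = 0.65409 m/s.

0.654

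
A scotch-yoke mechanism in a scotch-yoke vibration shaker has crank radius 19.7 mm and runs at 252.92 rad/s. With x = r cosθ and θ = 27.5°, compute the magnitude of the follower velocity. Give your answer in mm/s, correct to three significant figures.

2300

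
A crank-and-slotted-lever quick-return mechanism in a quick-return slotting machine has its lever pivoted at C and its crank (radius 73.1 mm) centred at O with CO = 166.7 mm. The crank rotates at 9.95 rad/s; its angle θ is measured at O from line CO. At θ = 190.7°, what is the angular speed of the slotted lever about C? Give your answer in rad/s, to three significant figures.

ω = 9.95 rad/s
Crank pin A relative to C: A = (d + r cosθ, r sinθ); lever angle φ = atan2(r sinθ, d + r cosθ).
Differentiating tanφ: φ̇ = rω(d cosθ + r)/(d² + r² + 2dr cosθ).
d² + r² + 2dr cosθ = |CA|² = 0.00918471 m²;  d cosθ + r = -0.090702 m.
|ω_lever| = |0.0731·9.95·-0.090702| / 0.00918471 = 7.1827 rad/s.

7.18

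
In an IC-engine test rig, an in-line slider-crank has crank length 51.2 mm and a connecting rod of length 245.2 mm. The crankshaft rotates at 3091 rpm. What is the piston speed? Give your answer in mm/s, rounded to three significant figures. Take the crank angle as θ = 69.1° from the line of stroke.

16700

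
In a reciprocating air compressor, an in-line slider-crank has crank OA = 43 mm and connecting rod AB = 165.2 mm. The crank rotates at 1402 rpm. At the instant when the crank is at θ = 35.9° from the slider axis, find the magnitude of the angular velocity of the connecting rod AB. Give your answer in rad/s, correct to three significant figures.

31.3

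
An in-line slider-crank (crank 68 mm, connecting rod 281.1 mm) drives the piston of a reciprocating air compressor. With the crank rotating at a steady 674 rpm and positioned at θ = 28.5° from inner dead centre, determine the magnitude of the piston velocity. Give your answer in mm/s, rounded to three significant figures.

ω = 2π·674/60 = 70.58 rad/s
For an in-line slider-crank, x = r cosθ + √(L² − r² sin²θ), so v = −rω sinθ·[1 + r cosθ/√(L² − r² sin²θ)].
With r = 0.068 m, L = 0.2811 m, θ = 28.5°: √(L² − r² sin²θ) = 0.27922 m.
v = −0.068·70.58·0.47716·[1 + 0.068·0.87882/0.27922] = -2.7803 m/s.
|v| = 2.7803 m/s = 2780.3 mm/s.

2780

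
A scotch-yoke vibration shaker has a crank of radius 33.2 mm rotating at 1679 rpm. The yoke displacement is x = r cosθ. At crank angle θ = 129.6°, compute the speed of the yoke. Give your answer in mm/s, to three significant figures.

ω = 175.8 rad/s (from 1679 rpm).
x = r cosθ ⇒ ẋ = −rω sinθ.
|v| = rω|sinθ| = 0.0332·175.8·|sin 129.6°| = 4.4978 m/s = 4497.8 mm/s.

4500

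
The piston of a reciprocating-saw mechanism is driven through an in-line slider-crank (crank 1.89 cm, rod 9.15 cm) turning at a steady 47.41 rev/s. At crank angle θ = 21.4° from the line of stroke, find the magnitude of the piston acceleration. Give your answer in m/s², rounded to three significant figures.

ω = 2π·47.4 = 297.9 rad/s
x(θ) = r cosθ + √(L² − r² sin²θ); with ω constant, a = ω²·d²x/dθ².
d²x/dθ² = −r cosθ − r²(cos2θ)/√u − r⁴ sin²2θ/(4u^{3/2}),  u = L² − r² sin²θ = 0.00832469 m².
Substituting r = 0.0189 m, L = 0.0915 m, θ = 21.4°: d²x/dθ² = -0.020489 m.
a = ω²·d²x/dθ² = (297.9)²·(-0.020489) = -1818.1 m/s²;  |a| = 1818.1 m/s².

1820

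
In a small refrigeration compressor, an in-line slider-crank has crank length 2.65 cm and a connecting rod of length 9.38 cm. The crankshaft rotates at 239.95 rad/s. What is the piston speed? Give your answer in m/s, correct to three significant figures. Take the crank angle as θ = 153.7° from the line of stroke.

2.10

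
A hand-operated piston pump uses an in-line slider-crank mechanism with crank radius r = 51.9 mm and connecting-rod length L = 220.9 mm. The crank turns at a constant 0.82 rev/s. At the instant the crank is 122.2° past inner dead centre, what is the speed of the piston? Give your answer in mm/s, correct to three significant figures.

197

ω = 2π·0.82 = 5.152 rad/s
For an in-line slider-crank, x = r cosθ + √(L² − r² sin²θ), so v = −rω sinθ·[1 + r cosθ/√(L² − r² sin²θ)].
With r = 0.0519 m, L = 0.2209 m, θ = 122.2°: √(L² − r² sin²θ) = 0.21649 m.
v = −0.0519·5.152·0.84619·[1 + 0.0519·-0.53288/0.21649] = -0.19737 m/s.
|v| = 0.19737 m/s = 197.37 mm/s.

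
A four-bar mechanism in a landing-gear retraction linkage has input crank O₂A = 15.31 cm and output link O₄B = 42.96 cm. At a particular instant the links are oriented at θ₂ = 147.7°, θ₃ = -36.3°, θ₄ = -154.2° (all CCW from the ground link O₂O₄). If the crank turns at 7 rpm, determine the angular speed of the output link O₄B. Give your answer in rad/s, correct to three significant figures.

0.0206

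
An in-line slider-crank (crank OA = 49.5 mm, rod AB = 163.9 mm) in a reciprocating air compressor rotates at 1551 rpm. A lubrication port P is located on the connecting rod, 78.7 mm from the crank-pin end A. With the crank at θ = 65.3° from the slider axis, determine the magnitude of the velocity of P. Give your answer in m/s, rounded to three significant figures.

7.96

ω = 162.4 rad/s.  Crank-pin speed |V_A| = rω = 8.0398 m/s, perpendicular to OA.
Rod angle: sinφ = −(r/L) sinθ ⇒ φ = -15.925°; ω_rod = −rω cosθ/√(L²−r²sin²θ) = -21.316 rad/s.
V_P = V_A + ω_rod × AP, with AP = 0.0787 m along the rod.
Components: V_Px = −rω sinθ − a·ω_rod·sinφ = -7.7645 m/s;  V_Py = rω cosθ + a·ω_rod·cosφ = +1.7464 m/s.
|V_P| = √(V_Px² + V_Py²) = 7.9585 m/s.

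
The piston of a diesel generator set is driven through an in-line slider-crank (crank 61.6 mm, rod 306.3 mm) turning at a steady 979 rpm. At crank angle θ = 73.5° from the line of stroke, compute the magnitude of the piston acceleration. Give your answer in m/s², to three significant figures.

ω = 2π·979/60 = 102.5 rad/s
x(θ) = r cosθ + √(L² − r² sin²θ); with ω constant, a = ω²·d²x/dθ².
d²x/dθ² = −r cosθ − r²(cos2θ)/√u − r⁴ sin²2θ/(4u^{3/2}),  u = L² − r² sin²θ = 0.0903312 m².
Substituting r = 0.0616 m, L = 0.3063 m, θ = 73.5°: d²x/dθ² = -0.0069462 m.
a = ω²·d²x/dθ² = (102.5)²·(-0.0069462) = -73.008 m/s²;  |a| = 73.008 m/s².

73.0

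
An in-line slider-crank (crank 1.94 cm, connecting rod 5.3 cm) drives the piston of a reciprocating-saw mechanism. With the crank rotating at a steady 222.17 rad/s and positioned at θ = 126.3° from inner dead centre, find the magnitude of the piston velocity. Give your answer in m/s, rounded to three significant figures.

2.69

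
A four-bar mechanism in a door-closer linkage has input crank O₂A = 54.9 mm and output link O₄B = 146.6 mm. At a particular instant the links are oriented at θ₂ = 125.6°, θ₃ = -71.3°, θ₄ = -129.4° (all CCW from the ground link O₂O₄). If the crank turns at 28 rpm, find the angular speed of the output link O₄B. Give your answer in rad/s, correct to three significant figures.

ω₂ = 2.932 rad/s (from 28 rpm).
Differentiating the loop-closure r₂e^{iθ₂}+r₃e^{iθ₃}=r₁+r₄e^{iθ₄} gives r₂ω₂e^{iθ₂}+r₃ω₃e^{iθ₃}=r₄ω₄e^{iθ₄}.
Eliminating the other unknown: ω₄ = r₂ω₂ sin(θ₂−θ₃) / [r₄ sin(θ₄−θ₃)].
Numerator sine = -0.29070; denominator sine = -0.84897.
Result = 0.0549·2.932·(-0.29070) / (0.1466·(-0.84897)) = +0.37599 rad/s; magnitude 0.37599 rad/s.

0.376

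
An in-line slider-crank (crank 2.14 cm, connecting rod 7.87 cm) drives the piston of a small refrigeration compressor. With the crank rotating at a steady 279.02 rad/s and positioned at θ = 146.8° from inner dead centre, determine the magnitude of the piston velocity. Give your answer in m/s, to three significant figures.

2.52

ω = 279 rad/s
For an in-line slider-crank, x = r cosθ + √(L² − r² sin²θ), so v = −rω sinθ·[1 + r cosθ/√(L² − r² sin²θ)].
With r = 0.0214 m, L = 0.0787 m, θ = 146.8°: √(L² − r² sin²θ) = 0.077823 m.
v = −0.0214·279·0.54756·[1 + 0.0214·-0.83676/0.077823] = -2.5172 m/s.
|v| = 2.5172 m/s.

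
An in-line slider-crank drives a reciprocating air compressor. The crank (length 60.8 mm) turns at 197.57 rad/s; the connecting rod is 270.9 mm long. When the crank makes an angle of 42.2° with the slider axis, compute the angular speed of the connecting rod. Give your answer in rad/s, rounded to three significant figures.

ω = 197.6 rad/s
The rod makes angle φ with the slider axis where L sinφ = r sinθ; differentiating, L cosφ·φ̇ = r ω cosθ.
L cosφ = √(L² − r² sin²θ) = 0.2678 m.
|ω_rod| = r ω |cosθ| / √(L² − r² sin²θ) = 0.0608·197.6·0.74080/0.2678 = 33.229 rad/s.

33.2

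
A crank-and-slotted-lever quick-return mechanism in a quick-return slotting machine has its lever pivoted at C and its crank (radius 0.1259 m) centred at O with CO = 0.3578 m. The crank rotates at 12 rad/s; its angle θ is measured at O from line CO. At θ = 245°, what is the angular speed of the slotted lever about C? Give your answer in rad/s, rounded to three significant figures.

ω = 12 rad/s
Crank pin A relative to C: A = (d + r cosθ, r sinθ); lever angle φ = atan2(r sinθ, d + r cosθ).
Differentiating tanφ: φ̇ = rω(d cosθ + r)/(d² + r² + 2dr cosθ).
d² + r² + 2dr cosθ = |CA|² = 0.105796 m²;  d cosθ + r = -0.025313 m.
|ω_lever| = |0.1259·12·-0.025313| / 0.105796 = 0.36147 rad/s.

0.361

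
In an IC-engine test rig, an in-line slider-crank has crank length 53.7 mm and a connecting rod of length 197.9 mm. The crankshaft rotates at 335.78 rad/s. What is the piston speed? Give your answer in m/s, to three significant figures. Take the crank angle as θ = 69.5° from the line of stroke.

18.5

ω = 335.8 rad/s
For an in-line slider-crank, x = r cosθ + √(L² − r² sin²θ), so v = −rω sinθ·[1 + r cosθ/√(L² − r² sin²θ)].
With r = 0.0537 m, L = 0.1979 m, θ = 69.5°: √(L² − r² sin²θ) = 0.1914 m.
v = −0.0537·335.8·0.93667·[1 + 0.0537·0.35021/0.1914] = -18.549 m/s.
|v| = 18.549 m/s.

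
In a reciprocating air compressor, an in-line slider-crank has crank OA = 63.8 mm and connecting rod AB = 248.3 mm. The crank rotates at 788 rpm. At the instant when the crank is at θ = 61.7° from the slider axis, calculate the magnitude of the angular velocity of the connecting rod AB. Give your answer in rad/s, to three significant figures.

10.3

ω = 82.52 rad/s (converted from 788 rpm).
The rod makes angle φ with the slider axis where L sinφ = r sinθ; differentiating, L cosφ·φ̇ = r ω cosθ.
L cosφ = √(L² − r² sin²θ) = 0.24186 m.
|ω_rod| = r ω |cosθ| / √(L² − r² sin²θ) = 0.0638·82.52·0.47409/0.24186 = 10.32 rad/s.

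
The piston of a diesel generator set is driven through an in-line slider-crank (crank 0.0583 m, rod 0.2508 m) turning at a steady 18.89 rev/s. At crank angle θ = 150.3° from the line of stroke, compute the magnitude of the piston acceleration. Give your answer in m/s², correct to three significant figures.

614

ω = 2π·18.9 = 118.7 rad/s
x(θ) = r cosθ + √(L² − r² sin²θ); with ω constant, a = ω²·d²x/dθ².
d²x/dθ² = −r cosθ − r²(cos2θ)/√u − r⁴ sin²2θ/(4u^{3/2}),  u = L² − r² sin²θ = 0.0620663 m².
Substituting r = 0.0583 m, L = 0.2508 m, θ = 150.3°: d²x/dθ² = +0.043558 m.
a = ω²·d²x/dθ² = (118.7)²·(+0.043558) = +613.61 m/s²;  |a| = 613.61 m/s².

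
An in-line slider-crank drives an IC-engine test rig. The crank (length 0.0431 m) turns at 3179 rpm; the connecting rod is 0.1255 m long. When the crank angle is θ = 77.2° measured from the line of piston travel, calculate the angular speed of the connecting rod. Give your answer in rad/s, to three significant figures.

ω = 332.9 rad/s (converted from 3179 rpm).
The rod makes angle φ with the slider axis where L sinφ = r sinθ; differentiating, L cosφ·φ̇ = r ω cosθ.
L cosφ = √(L² − r² sin²θ) = 0.11825 m.
|ω_rod| = r ω |cosθ| / √(L² − r² sin²θ) = 0.0431·332.9·0.22155/0.11825 = 26.881 rad/s.

26.9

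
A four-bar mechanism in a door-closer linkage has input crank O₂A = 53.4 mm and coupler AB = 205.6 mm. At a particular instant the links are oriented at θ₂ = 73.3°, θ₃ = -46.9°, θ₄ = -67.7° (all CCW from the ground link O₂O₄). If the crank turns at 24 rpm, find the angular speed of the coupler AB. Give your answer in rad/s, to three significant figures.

1.16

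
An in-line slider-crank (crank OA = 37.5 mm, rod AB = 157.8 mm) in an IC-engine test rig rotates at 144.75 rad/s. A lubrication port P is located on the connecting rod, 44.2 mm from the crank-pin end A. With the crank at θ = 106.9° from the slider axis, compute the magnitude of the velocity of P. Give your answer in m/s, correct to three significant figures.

5.22

ω = 144.8 rad/s.  Crank-pin speed |V_A| = rω = 5.4281 m/s, perpendicular to OA.
Rod angle: sinφ = −(r/L) sinθ ⇒ φ = -13.143°; ω_rod = −rω cosθ/√(L²−r²sin²θ) = +10.269 rad/s.
V_P = V_A + ω_rod × AP, with AP = 0.0442 m along the rod.
Components: V_Px = −rω sinθ − a·ω_rod·sinφ = -5.0905 m/s;  V_Py = rω cosθ + a·ω_rod·cosφ = -1.136 m/s.
|V_P| = √(V_Px² + V_Py²) = 5.2157 m/s.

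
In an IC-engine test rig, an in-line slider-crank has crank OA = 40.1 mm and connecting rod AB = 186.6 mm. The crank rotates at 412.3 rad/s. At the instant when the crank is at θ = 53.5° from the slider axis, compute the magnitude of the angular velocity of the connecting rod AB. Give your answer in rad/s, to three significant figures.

53.5

ω = 412.3 rad/s
The rod makes angle φ with the slider axis where L sinφ = r sinθ; differentiating, L cosφ·φ̇ = r ω cosθ.
L cosφ = √(L² − r² sin²θ) = 0.18379 m.
|ω_rod| = r ω |cosθ| / √(L² − r² sin²θ) = 0.0401·412.3·0.59482/0.18379 = 53.507 rad/s.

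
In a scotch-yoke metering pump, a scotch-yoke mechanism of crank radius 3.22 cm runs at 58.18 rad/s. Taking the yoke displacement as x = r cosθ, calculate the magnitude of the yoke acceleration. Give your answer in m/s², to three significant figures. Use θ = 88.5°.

2.85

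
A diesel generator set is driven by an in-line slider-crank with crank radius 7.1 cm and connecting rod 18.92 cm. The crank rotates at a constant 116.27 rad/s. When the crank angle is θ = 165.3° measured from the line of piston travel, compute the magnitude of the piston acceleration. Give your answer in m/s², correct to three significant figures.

610

ω = 116.3 rad/s
x(θ) = r cosθ + √(L² − r² sin²θ); with ω constant, a = ω²·d²x/dθ².
d²x/dθ² = −r cosθ − r²(cos2θ)/√u − r⁴ sin²2θ/(4u^{3/2}),  u = L² − r² sin²θ = 0.035472 m².
Substituting r = 0.071 m, L = 0.1892 m, θ = 165.3°: d²x/dθ² = +0.045128 m.
a = ω²·d²x/dθ² = (116.3)²·(+0.045128) = +610.08 m/s²;  |a| = 610.08 m/s².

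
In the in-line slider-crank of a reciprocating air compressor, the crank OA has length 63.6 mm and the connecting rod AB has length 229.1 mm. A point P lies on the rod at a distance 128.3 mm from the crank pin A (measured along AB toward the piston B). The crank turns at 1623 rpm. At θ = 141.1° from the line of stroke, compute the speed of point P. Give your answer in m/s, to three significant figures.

ω = 170 rad/s.  Crank-pin speed |V_A| = rω = 10.809 m/s, perpendicular to OA.
Rod angle: sinφ = −(r/L) sinθ ⇒ φ = -10.040°; ω_rod = −rω cosθ/√(L²−r²sin²θ) = +37.29 rad/s.
V_P = V_A + ω_rod × AP, with AP = 0.1283 m along the rod.
Components: V_Px = −rω sinθ − a·ω_rod·sinφ = -5.9539 m/s;  V_Py = rω cosθ + a·ω_rod·cosφ = -3.7013 m/s.
|V_P| = √(V_Px² + V_Py²) = 7.0106 m/s.

7.01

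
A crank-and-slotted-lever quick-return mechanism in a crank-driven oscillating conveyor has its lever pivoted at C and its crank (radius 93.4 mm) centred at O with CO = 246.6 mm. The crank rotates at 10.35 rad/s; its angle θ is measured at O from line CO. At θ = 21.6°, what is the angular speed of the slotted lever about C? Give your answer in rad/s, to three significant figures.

ω = 10.35 rad/s
Crank pin A relative to C: A = (d + r cosθ, r sinθ); lever angle φ = atan2(r sinθ, d + r cosθ).
Differentiating tanφ: φ̇ = rω(d cosθ + r)/(d² + r² + 2dr cosθ).
d² + r² + 2dr cosθ = |CA|² = 0.112365 m²;  d cosθ + r = +0.32268 m.
|ω_lever| = |0.0934·10.35·+0.32268| / 0.112365 = 2.7761 rad/s.

2.78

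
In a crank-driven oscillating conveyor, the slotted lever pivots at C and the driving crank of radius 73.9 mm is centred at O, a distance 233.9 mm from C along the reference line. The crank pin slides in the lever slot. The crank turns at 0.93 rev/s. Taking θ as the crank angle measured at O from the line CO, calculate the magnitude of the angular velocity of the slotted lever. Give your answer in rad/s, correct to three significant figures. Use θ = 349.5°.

1.39

ω = 5.843 rad/s (from 0.93 rev/s).
Crank pin A relative to C: A = (d + r cosθ, r sinθ); lever angle φ = atan2(r sinθ, d + r cosθ).
Differentiating tanφ: φ̇ = rω(d cosθ + r)/(d² + r² + 2dr cosθ).
d² + r² + 2dr cosθ = |CA|² = 0.094162 m²;  d cosθ + r = +0.30388 m.
|ω_lever| = |0.0739·5.843·+0.30388| / 0.094162 = 1.3936 rad/s.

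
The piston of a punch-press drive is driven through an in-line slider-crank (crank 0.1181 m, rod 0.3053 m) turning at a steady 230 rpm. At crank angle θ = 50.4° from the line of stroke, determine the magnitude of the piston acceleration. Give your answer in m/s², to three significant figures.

39.6

ω = 2π·230/60 = 24.09 rad/s
x(θ) = r cosθ + √(L² − r² sin²θ); with ω constant, a = ω²·d²x/dθ².
d²x/dθ² = −r cosθ − r²(cos2θ)/√u − r⁴ sin²2θ/(4u^{3/2}),  u = L² − r² sin²θ = 0.0849275 m².
Substituting r = 0.1181 m, L = 0.3053 m, θ = 50.4°: d²x/dθ² = -0.068208 m.
a = ω²·d²x/dθ² = (24.09)²·(-0.068208) = -39.568 m/s²;  |a| = 39.568 m/s².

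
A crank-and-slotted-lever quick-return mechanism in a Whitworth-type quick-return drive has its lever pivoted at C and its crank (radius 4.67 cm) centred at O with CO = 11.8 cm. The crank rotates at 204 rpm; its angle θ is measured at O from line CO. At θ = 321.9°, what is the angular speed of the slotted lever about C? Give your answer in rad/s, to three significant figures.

ω = 21.36 rad/s (from 204 rpm).
Crank pin A relative to C: A = (d + r cosθ, r sinθ); lever angle φ = atan2(r sinθ, d + r cosθ).
Differentiating tanφ: φ̇ = rω(d cosθ + r)/(d² + r² + 2dr cosθ).
d² + r² + 2dr cosθ = |CA|² = 0.0247779 m²;  d cosθ + r = +0.13956 m.
|ω_lever| = |0.0467·21.36·+0.13956| / 0.0247779 = 5.6191 rad/s.

5.62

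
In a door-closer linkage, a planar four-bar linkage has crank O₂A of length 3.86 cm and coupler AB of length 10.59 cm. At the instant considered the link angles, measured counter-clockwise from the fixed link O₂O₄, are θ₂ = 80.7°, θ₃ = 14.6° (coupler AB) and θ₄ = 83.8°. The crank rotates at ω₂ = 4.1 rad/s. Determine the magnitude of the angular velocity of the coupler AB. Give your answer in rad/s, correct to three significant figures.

ω₂ = 4.1 rad/s
Differentiating the loop-closure r₂e^{iθ₂}+r₃e^{iθ₃}=r₁+r₄e^{iθ₄} gives r₂ω₂e^{iθ₂}+r₃ω₃e^{iθ₃}=r₄ω₄e^{iθ₄}.
Eliminating the other unknown: ω₃ = r₂ω₂ sin(θ₄−θ₂) / [r₃ sin(θ₃−θ₄)].
Numerator sine = +0.05408; denominator sine = -0.93483.
Result = 0.0386·4.1·(+0.05408) / (0.1059·(-0.93483)) = -0.086451 rad/s; magnitude 0.086451 rad/s.

0.0865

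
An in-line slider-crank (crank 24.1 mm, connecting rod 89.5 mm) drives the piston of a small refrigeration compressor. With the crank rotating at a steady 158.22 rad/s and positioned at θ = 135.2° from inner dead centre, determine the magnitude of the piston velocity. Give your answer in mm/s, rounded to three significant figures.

2160

ω = 158.2 rad/s
For an in-line slider-crank, x = r cosθ + √(L² − r² sin²θ), so v = −rω sinθ·[1 + r cosθ/√(L² − r² sin²θ)].
With r = 0.0241 m, L = 0.0895 m, θ = 135.2°: √(L² − r² sin²θ) = 0.087874 m.
v = −0.0241·158.2·0.70463·[1 + 0.0241·-0.70957/0.087874] = -2.164 m/s.
|v| = 2.164 m/s = 2164 mm/s.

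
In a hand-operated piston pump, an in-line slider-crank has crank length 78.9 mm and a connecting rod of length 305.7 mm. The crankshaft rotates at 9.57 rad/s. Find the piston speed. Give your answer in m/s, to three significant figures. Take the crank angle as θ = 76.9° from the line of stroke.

ω = 9.57 rad/s
For an in-line slider-crank, x = r cosθ + √(L² − r² sin²θ), so v = −rω sinθ·[1 + r cosθ/√(L² − r² sin²θ)].
With r = 0.0789 m, L = 0.3057 m, θ = 76.9°: √(L² − r² sin²θ) = 0.29588 m.
v = −0.0789·9.57·0.97398·[1 + 0.0789·0.22665/0.29588] = -0.77987 m/s.
|v| = 0.77987 m/s.

0.780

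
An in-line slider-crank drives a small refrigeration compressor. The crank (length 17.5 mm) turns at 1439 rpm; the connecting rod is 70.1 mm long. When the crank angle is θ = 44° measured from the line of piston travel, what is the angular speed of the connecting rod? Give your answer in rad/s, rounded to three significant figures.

ω = 150.7 rad/s (converted from 1439 rpm).
The rod makes angle φ with the slider axis where L sinφ = r sinθ; differentiating, L cosφ·φ̇ = r ω cosθ.
L cosφ = √(L² − r² sin²θ) = 0.069038 m.
|ω_rod| = r ω |cosθ| / √(L² − r² sin²θ) = 0.0175·150.7·0.71934/0.069038 = 27.477 rad/s.

27.5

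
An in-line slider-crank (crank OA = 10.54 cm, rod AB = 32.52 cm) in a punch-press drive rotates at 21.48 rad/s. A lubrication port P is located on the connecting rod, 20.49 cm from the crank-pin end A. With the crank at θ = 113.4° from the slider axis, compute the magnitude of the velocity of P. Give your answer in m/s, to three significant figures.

ω = 21.48 rad/s.  Crank-pin speed |V_A| = rω = 2.264 m/s, perpendicular to OA.
Rod angle: sinφ = −(r/L) sinθ ⇒ φ = -17.305°; ω_rod = −rω cosθ/√(L²−r²sin²θ) = +2.896 rad/s.
V_P = V_A + ω_rod × AP, with AP = 0.2049 m along the rod.
Components: V_Px = −rω sinθ − a·ω_rod·sinφ = -1.9013 m/s;  V_Py = rω cosθ + a·ω_rod·cosφ = -0.33262 m/s.
|V_P| = √(V_Px² + V_Py²) = 1.9302 m/s.

1.93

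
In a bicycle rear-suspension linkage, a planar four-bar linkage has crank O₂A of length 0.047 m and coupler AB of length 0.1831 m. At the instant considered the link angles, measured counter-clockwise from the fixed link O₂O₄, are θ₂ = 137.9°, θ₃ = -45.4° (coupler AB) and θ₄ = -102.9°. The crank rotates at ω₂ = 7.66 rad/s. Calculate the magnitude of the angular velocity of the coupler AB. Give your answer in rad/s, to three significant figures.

ω₂ = 7.66 rad/s
Differentiating the loop-closure r₂e^{iθ₂}+r₃e^{iθ₃}=r₁+r₄e^{iθ₄} gives r₂ω₂e^{iθ₂}+r₃ω₃e^{iθ₃}=r₄ω₄e^{iθ₄}.
Eliminating the other unknown: ω₃ = r₂ω₂ sin(θ₄−θ₂) / [r₃ sin(θ₃−θ₄)].
Numerator sine = +0.87292; denominator sine = +0.84339.
Result = 0.047·7.66·(+0.87292) / (0.1831·(+0.84339)) = +2.0351 rad/s; magnitude 2.0351 rad/s.

2.04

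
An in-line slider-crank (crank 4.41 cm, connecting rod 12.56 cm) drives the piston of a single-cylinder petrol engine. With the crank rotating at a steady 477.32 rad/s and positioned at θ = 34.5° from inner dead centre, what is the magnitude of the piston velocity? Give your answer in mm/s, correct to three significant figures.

15400

ω = 477.3 rad/s
For an in-line slider-crank, x = r cosθ + √(L² − r² sin²θ), so v = −rω sinθ·[1 + r cosθ/√(L² − r² sin²θ)].
With r = 0.0441 m, L = 0.1256 m, θ = 34.5°: √(L² − r² sin²θ) = 0.12309 m.
v = −0.0441·477.3·0.56641·[1 + 0.0441·0.82413/0.12309] = -15.443 m/s.
|v| = 15.443 m/s = 15443 mm/s.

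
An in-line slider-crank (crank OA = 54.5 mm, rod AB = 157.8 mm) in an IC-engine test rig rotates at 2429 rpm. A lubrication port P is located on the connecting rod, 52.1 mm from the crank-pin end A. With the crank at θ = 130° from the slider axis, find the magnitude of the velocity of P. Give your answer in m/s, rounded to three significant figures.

11.5

ω = 254.4 rad/s.  Crank-pin speed |V_A| = rω = 13.863 m/s, perpendicular to OA.
Rod angle: sinφ = −(r/L) sinθ ⇒ φ = -15.342°; ω_rod = −rω cosθ/√(L²−r²sin²θ) = +58.556 rad/s.
V_P = V_A + ω_rod × AP, with AP = 0.0521 m along the rod.
Components: V_Px = −rω sinθ − a·ω_rod·sinφ = -9.8124 m/s;  V_Py = rω cosθ + a·ω_rod·cosφ = -5.9688 m/s.
|V_P| = √(V_Px² + V_Py²) = 11.485 m/s.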